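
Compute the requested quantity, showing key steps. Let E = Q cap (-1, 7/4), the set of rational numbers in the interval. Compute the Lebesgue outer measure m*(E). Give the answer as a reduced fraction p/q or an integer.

E = Q cap (-1, 7/4) is a subset of Q, which is countable. Enumerate Q = {q_1, q_2, ...}; for any eps > 0, cover q_k by the open interval (q_k - eps/2^(k+1), q_k + eps/2^(k+1)), of length eps/2^k. The total cover length is sum_{k>=1} eps/2^k = eps. Hence m*(E) <= m*(Q) <= eps for every eps > 0, and since outer measure is non-negative, m*(E) = 0.

0


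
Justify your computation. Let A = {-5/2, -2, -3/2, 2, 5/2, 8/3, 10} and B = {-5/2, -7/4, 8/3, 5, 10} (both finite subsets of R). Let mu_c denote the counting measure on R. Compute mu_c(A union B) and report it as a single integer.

Counting measure on a finite set equals cardinality. By inclusion-exclusion, |A union B| = |A| + |B| - |A cap B|.
|A| = 7, |B| = 5, |A cap B| = 3.
So mu_c(A union B) = 7 + 5 - 3 = 9.

9


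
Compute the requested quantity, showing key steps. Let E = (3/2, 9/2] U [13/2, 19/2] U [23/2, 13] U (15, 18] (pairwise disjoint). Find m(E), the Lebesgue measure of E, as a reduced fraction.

For pairwise disjoint intervals, m(union_i I_i) = sum_i m(I_i),
and m is invariant under swapping open/closed endpoints (single points have measure 0).
So m(E) = sum_i (b_i - a_i).
  I_1 has length 9/2 - 3/2 = 3.
  I_2 has length 19/2 - 13/2 = 3.
  I_3 has length 13 - 23/2 = 3/2.
  I_4 has length 18 - 15 = 3.
Summing:
  m(E) = 3 + 3 + 3/2 + 3 = 21/2.

21/2


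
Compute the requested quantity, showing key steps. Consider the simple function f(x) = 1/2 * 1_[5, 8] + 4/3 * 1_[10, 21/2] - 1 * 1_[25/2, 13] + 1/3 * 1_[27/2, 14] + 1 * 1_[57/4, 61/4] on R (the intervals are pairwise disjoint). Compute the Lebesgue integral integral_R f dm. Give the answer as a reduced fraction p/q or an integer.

For a simple function f = sum_i c_i * 1_{A_i} with disjoint A_i,
  integral f dm = sum_i c_i * m(A_i).
Lengths of the A_i:
  m(A_1) = 8 - 5 = 3.
  m(A_2) = 21/2 - 10 = 1/2.
  m(A_3) = 13 - 25/2 = 1/2.
  m(A_4) = 14 - 27/2 = 1/2.
  m(A_5) = 61/4 - 57/4 = 1.
Contributions c_i * m(A_i):
  (1/2) * (3) = 3/2.
  (4/3) * (1/2) = 2/3.
  (-1) * (1/2) = -1/2.
  (1/3) * (1/2) = 1/6.
  (1) * (1) = 1.
Total: 3/2 + 2/3 - 1/2 + 1/6 + 1 = 17/6.

17/6


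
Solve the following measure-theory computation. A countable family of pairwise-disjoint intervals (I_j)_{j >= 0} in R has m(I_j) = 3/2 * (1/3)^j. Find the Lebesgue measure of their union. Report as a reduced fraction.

By countable additivity of the Lebesgue measure on pairwise disjoint measurable sets,
  m(union_{j >= 0} I_j) = sum_{j >= 0} m(I_j) = sum_{j >= 0} a * r^j,
  with a = 3/2 and r = 1/3.
Since 0 < r = 1/3 < 1, the geometric series converges:
  sum_{j >= 0} a * r^j = a / (1 - r).
  = 3/2 / (1 - 1/3)
  = 3/2 / (2/3)
  = 9/4.

9/4


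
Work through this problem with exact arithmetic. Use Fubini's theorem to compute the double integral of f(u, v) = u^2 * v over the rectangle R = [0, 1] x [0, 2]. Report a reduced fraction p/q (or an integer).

f(u, v) is a tensor product of a function of u and a function of v, and both factors are bounded continuous (hence Lebesgue integrable) on the rectangle, so Fubini's theorem applies:
  integral_R f d(m x m) = (integral_a1^b1 u^2 du) * (integral_a2^b2 v dv).
Inner integral in u: integral_{0}^{1} u^2 du = (1^3 - 0^3)/3
  = 1/3.
Inner integral in v: integral_{0}^{2} v dv = (2^2 - 0^2)/2
  = 2.
Product: (1/3) * (2) = 2/3.

2/3


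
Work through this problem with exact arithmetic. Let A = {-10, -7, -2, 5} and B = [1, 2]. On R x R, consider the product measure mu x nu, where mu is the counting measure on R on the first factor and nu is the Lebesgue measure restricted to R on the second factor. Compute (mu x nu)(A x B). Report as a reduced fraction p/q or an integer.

For a measurable rectangle A x B, the product measure satisfies
  (mu x nu)(A x B) = mu(A) * nu(B).
  mu(A) = 4.
  nu(B) = 1.
  (mu x nu)(A x B) = 4 * 1 = 4.

4


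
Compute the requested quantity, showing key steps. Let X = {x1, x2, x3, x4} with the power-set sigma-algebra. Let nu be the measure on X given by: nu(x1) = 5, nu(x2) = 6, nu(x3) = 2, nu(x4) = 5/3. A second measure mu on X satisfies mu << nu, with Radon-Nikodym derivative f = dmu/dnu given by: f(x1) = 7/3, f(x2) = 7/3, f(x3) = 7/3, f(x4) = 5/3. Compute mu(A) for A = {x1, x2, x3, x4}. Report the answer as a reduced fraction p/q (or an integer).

By the defining property of the Radon-Nikodym derivative, for every measurable set A,
  mu(A) = integral_A f dnu.
Since nu is a discrete measure concentrated on the atoms of X, the integral over A reduces to the sum
  mu(A) = sum_{x in A} f(x) * nu({x}).
Computing each term:
  x1: f(x1) * nu(x1) = 7/3 * 5 = 35/3.
  x2: f(x2) * nu(x2) = 7/3 * 6 = 14.
  x3: f(x3) * nu(x3) = 7/3 * 2 = 14/3.
  x4: f(x4) * nu(x4) = 5/3 * 5/3 = 25/9.
Summing: mu(A) = 35/3 + 14 + 14/3 + 25/9 = 298/9.

298/9


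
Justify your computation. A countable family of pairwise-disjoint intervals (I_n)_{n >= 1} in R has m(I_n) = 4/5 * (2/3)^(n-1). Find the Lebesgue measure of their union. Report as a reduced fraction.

By countable additivity of the Lebesgue measure on pairwise disjoint measurable sets,
  m(union_{n >= 1} I_n) = sum_{n >= 1} m(I_n) = sum_{n >= 1} a * r^(n-1),
  with a = 4/5 and r = 2/3.
Since 0 < r = 2/3 < 1, the geometric series converges:
  sum_{n >= 1} a * r^(n-1) = a / (1 - r).
  = 4/5 / (1 - 2/3)
  = 4/5 / (1/3)
  = 12/5.

12/5


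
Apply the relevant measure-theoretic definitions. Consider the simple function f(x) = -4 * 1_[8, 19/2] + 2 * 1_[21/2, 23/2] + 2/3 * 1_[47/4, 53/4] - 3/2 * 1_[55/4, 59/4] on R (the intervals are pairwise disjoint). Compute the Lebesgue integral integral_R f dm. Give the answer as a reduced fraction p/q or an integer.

For a simple function f = sum_i c_i * 1_{A_i} with disjoint A_i,
  integral f dm = sum_i c_i * m(A_i).
Lengths of the A_i:
  m(A_1) = 19/2 - 8 = 3/2.
  m(A_2) = 23/2 - 21/2 = 1.
  m(A_3) = 53/4 - 47/4 = 3/2.
  m(A_4) = 59/4 - 55/4 = 1.
Contributions c_i * m(A_i):
  (-4) * (3/2) = -6.
  (2) * (1) = 2.
  (2/3) * (3/2) = 1.
  (-3/2) * (1) = -3/2.
Total: -6 + 2 + 1 - 3/2 = -9/2.

-9/2


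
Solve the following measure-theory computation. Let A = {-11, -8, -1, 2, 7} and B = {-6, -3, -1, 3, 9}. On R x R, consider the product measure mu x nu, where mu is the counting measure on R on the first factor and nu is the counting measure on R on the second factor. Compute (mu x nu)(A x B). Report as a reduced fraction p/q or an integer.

For a measurable rectangle A x B, the product measure satisfies
  (mu x nu)(A x B) = mu(A) * nu(B).
  mu(A) = 5.
  nu(B) = 5.
  (mu x nu)(A x B) = 5 * 5 = 25.

25


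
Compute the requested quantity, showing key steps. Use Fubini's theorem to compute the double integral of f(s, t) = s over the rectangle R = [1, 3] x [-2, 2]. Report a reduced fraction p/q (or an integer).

f(s, t) is a tensor product of a function of s and a function of t, and both factors are bounded continuous (hence Lebesgue integrable) on the rectangle, so Fubini's theorem applies:
  integral_R f d(m x m) = (integral_a1^b1 s ds) * (integral_a2^b2 1 dt).
Inner integral in s: integral_{1}^{3} s ds = (3^2 - 1^2)/2
  = 4.
Inner integral in t: integral_{-2}^{2} 1 dt = (2^1 - (-2)^1)/1
  = 4.
Product: (4) * (4) = 16.

16


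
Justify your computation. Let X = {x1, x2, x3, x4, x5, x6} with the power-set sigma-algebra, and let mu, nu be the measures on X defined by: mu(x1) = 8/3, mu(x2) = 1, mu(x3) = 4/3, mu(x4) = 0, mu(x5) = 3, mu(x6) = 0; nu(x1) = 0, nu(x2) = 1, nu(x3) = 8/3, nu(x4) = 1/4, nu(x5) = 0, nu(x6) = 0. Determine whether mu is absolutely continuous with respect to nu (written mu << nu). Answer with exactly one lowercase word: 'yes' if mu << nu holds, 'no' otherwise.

mu << nu means: every nu-null measurable set is also mu-null; equivalently, for every atom x, if nu({x}) = 0 then mu({x}) = 0.
Checking each atom:
  x1: nu = 0, mu = 8/3 > 0 -> violates mu << nu.
  x2: nu = 1 > 0 -> no constraint.
  x3: nu = 8/3 > 0 -> no constraint.
  x4: nu = 1/4 > 0 -> no constraint.
  x5: nu = 0, mu = 3 > 0 -> violates mu << nu.
  x6: nu = 0, mu = 0 -> consistent with mu << nu.
The atom(s) x1, x5 violate the condition (nu = 0 but mu > 0). Therefore mu is NOT absolutely continuous w.r.t. nu.

no


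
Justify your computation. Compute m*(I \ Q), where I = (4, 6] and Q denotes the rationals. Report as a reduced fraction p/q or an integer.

The interval I = (4, 6] has m(I) = 6 - 4 = 2 (endpoints are measure-zero, so open/closed/half-open agree). Write I = (I cap Q) u (I \ Q). The rationals in I are countable, so m*(I cap Q) = 0 (cover each rational by intervals whose total length is arbitrarily small). By countable subadditivity m*(I) <= m*(I cap Q) + m*(I \ Q), hence m*(I \ Q) >= m(I) = 2. The reverse inequality m*(I \ Q) <= m*(I) = 2 is trivial since (I \ Q) is a subset of I. Therefore m*(I \ Q) = 2.

2


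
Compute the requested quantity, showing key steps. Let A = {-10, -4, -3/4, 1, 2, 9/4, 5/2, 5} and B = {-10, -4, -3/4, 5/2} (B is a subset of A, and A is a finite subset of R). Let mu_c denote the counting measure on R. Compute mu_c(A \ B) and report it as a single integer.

Counting measure assigns mu_c(E) = |E| (number of elements) when E is finite. For B subset A, A \ B is the set of elements of A not in B, so |A \ B| = |A| - |B|.
|A| = 8, |B| = 4, so mu_c(A \ B) = 8 - 4 = 4.

4


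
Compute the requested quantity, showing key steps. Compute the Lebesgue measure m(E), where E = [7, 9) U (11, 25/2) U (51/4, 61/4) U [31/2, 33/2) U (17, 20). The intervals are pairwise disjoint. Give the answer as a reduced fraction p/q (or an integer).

For pairwise disjoint intervals, m(union_i I_i) = sum_i m(I_i),
and m is invariant under swapping open/closed endpoints (single points have measure 0).
So m(E) = sum_i (b_i - a_i).
  I_1 has length 9 - 7 = 2.
  I_2 has length 25/2 - 11 = 3/2.
  I_3 has length 61/4 - 51/4 = 5/2.
  I_4 has length 33/2 - 31/2 = 1.
  I_5 has length 20 - 17 = 3.
Summing:
  m(E) = 2 + 3/2 + 5/2 + 1 + 3 = 10.

10


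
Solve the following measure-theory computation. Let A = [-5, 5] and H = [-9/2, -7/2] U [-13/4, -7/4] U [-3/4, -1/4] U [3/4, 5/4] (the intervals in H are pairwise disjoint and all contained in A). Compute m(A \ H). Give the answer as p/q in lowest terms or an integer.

The ambient interval has length m(A) = 5 - (-5) = 10.
Since the holes are disjoint and sit inside A, by finite additivity
  m(H) = sum_i (b_i - a_i), and m(A \ H) = m(A) - m(H).
Computing the hole measures:
  m(H_1) = -7/2 - (-9/2) = 1.
  m(H_2) = -7/4 - (-13/4) = 3/2.
  m(H_3) = -1/4 - (-3/4) = 1/2.
  m(H_4) = 5/4 - 3/4 = 1/2.
Summed: m(H) = 1 + 3/2 + 1/2 + 1/2 = 7/2.
So m(A \ H) = 10 - 7/2 = 13/2.

13/2


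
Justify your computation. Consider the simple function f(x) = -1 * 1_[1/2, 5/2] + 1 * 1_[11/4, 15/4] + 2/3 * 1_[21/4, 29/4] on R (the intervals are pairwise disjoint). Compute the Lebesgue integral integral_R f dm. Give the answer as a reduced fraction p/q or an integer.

For a simple function f = sum_i c_i * 1_{A_i} with disjoint A_i,
  integral f dm = sum_i c_i * m(A_i).
Lengths of the A_i:
  m(A_1) = 5/2 - 1/2 = 2.
  m(A_2) = 15/4 - 11/4 = 1.
  m(A_3) = 29/4 - 21/4 = 2.
Contributions c_i * m(A_i):
  (-1) * (2) = -2.
  (1) * (1) = 1.
  (2/3) * (2) = 4/3.
Total: -2 + 1 + 4/3 = 1/3.

1/3


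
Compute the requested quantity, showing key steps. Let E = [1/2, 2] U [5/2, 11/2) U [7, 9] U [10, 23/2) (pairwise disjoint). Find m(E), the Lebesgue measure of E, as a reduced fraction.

For pairwise disjoint intervals, m(union_i I_i) = sum_i m(I_i),
and m is invariant under swapping open/closed endpoints (single points have measure 0).
So m(E) = sum_i (b_i - a_i).
  I_1 has length 2 - 1/2 = 3/2.
  I_2 has length 11/2 - 5/2 = 3.
  I_3 has length 9 - 7 = 2.
  I_4 has length 23/2 - 10 = 3/2.
Summing:
  m(E) = 3/2 + 3 + 2 + 3/2 = 8.

8


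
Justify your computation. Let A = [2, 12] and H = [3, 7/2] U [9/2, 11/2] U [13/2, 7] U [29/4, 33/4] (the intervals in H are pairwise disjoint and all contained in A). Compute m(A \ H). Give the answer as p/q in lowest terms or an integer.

The ambient interval has length m(A) = 12 - 2 = 10.
Since the holes are disjoint and sit inside A, by finite additivity
  m(H) = sum_i (b_i - a_i), and m(A \ H) = m(A) - m(H).
Computing the hole measures:
  m(H_1) = 7/2 - 3 = 1/2.
  m(H_2) = 11/2 - 9/2 = 1.
  m(H_3) = 7 - 13/2 = 1/2.
  m(H_4) = 33/4 - 29/4 = 1.
Summed: m(H) = 1/2 + 1 + 1/2 + 1 = 3.
So m(A \ H) = 10 - 3 = 7.

7


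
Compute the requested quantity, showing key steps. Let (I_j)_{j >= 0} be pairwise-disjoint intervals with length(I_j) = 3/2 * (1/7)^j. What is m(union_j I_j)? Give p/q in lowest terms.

By countable additivity of the Lebesgue measure on pairwise disjoint measurable sets,
  m(union_{j >= 0} I_j) = sum_{j >= 0} m(I_j) = sum_{j >= 0} a * r^j,
  with a = 3/2 and r = 1/7.
Since 0 < r = 1/7 < 1, the geometric series converges:
  sum_{j >= 0} a * r^j = a / (1 - r).
  = 3/2 / (1 - 1/7)
  = 3/2 / (6/7)
  = 7/4.

7/4


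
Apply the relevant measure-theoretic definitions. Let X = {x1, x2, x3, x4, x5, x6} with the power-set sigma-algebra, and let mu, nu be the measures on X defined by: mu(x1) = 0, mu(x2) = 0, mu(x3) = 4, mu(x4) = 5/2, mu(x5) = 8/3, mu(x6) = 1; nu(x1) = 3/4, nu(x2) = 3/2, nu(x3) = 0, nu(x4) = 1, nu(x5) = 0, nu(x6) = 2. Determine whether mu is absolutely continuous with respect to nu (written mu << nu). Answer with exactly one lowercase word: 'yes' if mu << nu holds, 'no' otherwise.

mu << nu means: every nu-null measurable set is also mu-null; equivalently, for every atom x, if nu({x}) = 0 then mu({x}) = 0.
Checking each atom:
  x1: nu = 3/4 > 0 -> no constraint.
  x2: nu = 3/2 > 0 -> no constraint.
  x3: nu = 0, mu = 4 > 0 -> violates mu << nu.
  x4: nu = 1 > 0 -> no constraint.
  x5: nu = 0, mu = 8/3 > 0 -> violates mu << nu.
  x6: nu = 2 > 0 -> no constraint.
The atom(s) x3, x5 violate the condition (nu = 0 but mu > 0). Therefore mu is NOT absolutely continuous w.r.t. nu.

no


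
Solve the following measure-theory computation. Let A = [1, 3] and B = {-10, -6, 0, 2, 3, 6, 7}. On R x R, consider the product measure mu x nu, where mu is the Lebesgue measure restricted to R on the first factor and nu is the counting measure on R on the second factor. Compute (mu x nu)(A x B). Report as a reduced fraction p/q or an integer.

For a measurable rectangle A x B, the product measure satisfies
  (mu x nu)(A x B) = mu(A) * nu(B).
  mu(A) = 2.
  nu(B) = 7.
  (mu x nu)(A x B) = 2 * 7 = 14.

14


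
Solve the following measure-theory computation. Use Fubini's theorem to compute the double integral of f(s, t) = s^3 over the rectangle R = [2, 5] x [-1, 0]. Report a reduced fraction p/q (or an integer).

f(s, t) is a tensor product of a function of s and a function of t, and both factors are bounded continuous (hence Lebesgue integrable) on the rectangle, so Fubini's theorem applies:
  integral_R f d(m x m) = (integral_a1^b1 s^3 ds) * (integral_a2^b2 1 dt).
Inner integral in s: integral_{2}^{5} s^3 ds = (5^4 - 2^4)/4
  = 609/4.
Inner integral in t: integral_{-1}^{0} 1 dt = (0^1 - (-1)^1)/1
  = 1.
Product: (609/4) * (1) = 609/4.

609/4


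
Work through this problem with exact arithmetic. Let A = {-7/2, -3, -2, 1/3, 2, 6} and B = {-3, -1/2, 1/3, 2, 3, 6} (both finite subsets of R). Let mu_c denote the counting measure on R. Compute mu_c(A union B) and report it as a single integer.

Counting measure on a finite set equals cardinality. By inclusion-exclusion, |A union B| = |A| + |B| - |A cap B|.
|A| = 6, |B| = 6, |A cap B| = 4.
So mu_c(A union B) = 6 + 6 - 4 = 8.

8


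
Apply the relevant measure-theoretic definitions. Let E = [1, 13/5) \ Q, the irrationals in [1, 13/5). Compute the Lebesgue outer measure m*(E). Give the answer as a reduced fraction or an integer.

The interval I = [1, 13/5) has m(I) = 13/5 - 1 = 8/5 (endpoints are measure-zero, so open/closed/half-open agree). Write I = (I cap Q) u (I \ Q). The rationals in I are countable, so m*(I cap Q) = 0 (cover each rational by intervals whose total length is arbitrarily small). By countable subadditivity m*(I) <= m*(I cap Q) + m*(I \ Q), hence m*(I \ Q) >= m(I) = 8/5. The reverse inequality m*(I \ Q) <= m*(I) = 8/5 is trivial since (I \ Q) is a subset of I. Therefore m*(I \ Q) = 8/5.

8/5


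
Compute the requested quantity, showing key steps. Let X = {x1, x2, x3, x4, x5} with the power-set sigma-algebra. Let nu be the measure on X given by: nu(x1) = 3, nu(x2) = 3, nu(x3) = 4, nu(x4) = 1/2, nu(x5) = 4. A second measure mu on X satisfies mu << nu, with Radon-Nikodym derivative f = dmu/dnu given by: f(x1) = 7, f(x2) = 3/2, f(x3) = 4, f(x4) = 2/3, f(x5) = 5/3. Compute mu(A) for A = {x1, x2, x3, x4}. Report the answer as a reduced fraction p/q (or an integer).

By the defining property of the Radon-Nikodym derivative, for every measurable set A,
  mu(A) = integral_A f dnu.
Since nu is a discrete measure concentrated on the atoms of X, the integral over A reduces to the sum
  mu(A) = sum_{x in A} f(x) * nu({x}).
Computing each term:
  x1: f(x1) * nu(x1) = 7 * 3 = 21.
  x2: f(x2) * nu(x2) = 3/2 * 3 = 9/2.
  x3: f(x3) * nu(x3) = 4 * 4 = 16.
  x4: f(x4) * nu(x4) = 2/3 * 1/2 = 1/3.
Summing: mu(A) = 21 + 9/2 + 16 + 1/3 = 251/6.

251/6


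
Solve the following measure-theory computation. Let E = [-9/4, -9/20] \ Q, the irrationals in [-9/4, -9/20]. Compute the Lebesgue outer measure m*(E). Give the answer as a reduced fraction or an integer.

The interval I = [-9/4, -9/20] has m(I) = -9/20 - (-9/4) = 9/5 (endpoints are measure-zero, so open/closed/half-open agree). Write I = (I cap Q) u (I \ Q). The rationals in I are countable, so m*(I cap Q) = 0 (cover each rational by intervals whose total length is arbitrarily small). By countable subadditivity m*(I) <= m*(I cap Q) + m*(I \ Q), hence m*(I \ Q) >= m(I) = 9/5. The reverse inequality m*(I \ Q) <= m*(I) = 9/5 is trivial since (I \ Q) is a subset of I. Therefore m*(I \ Q) = 9/5.

9/5


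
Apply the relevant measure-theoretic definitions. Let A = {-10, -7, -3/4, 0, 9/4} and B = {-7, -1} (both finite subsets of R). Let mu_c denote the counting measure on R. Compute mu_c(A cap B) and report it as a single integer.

Counting measure on a finite set equals cardinality. mu_c(A cap B) = |A cap B| (elements appearing in both).
Enumerating the elements of A that also lie in B gives 1 element(s).
So mu_c(A cap B) = 1.

1


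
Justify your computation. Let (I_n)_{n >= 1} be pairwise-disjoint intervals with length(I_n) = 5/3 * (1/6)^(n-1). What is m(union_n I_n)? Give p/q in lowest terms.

By countable additivity of the Lebesgue measure on pairwise disjoint measurable sets,
  m(union_{n >= 1} I_n) = sum_{n >= 1} m(I_n) = sum_{n >= 1} a * r^(n-1),
  with a = 5/3 and r = 1/6.
Since 0 < r = 1/6 < 1, the geometric series converges:
  sum_{n >= 1} a * r^(n-1) = a / (1 - r).
  = 5/3 / (1 - 1/6)
  = 5/3 / (5/6)
  = 2.

2


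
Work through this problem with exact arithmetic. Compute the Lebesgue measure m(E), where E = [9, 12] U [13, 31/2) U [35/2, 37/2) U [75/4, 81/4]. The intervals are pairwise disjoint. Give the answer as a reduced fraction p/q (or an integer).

For pairwise disjoint intervals, m(union_i I_i) = sum_i m(I_i),
and m is invariant under swapping open/closed endpoints (single points have measure 0).
So m(E) = sum_i (b_i - a_i).
  I_1 has length 12 - 9 = 3.
  I_2 has length 31/2 - 13 = 5/2.
  I_3 has length 37/2 - 35/2 = 1.
  I_4 has length 81/4 - 75/4 = 3/2.
Summing:
  m(E) = 3 + 5/2 + 1 + 3/2 = 8.

8


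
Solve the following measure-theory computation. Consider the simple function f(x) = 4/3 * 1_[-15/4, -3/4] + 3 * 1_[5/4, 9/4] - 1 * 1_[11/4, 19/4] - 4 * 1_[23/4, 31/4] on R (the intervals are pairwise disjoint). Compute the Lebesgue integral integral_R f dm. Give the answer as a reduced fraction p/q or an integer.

For a simple function f = sum_i c_i * 1_{A_i} with disjoint A_i,
  integral f dm = sum_i c_i * m(A_i).
Lengths of the A_i:
  m(A_1) = -3/4 - (-15/4) = 3.
  m(A_2) = 9/4 - 5/4 = 1.
  m(A_3) = 19/4 - 11/4 = 2.
  m(A_4) = 31/4 - 23/4 = 2.
Contributions c_i * m(A_i):
  (4/3) * (3) = 4.
  (3) * (1) = 3.
  (-1) * (2) = -2.
  (-4) * (2) = -8.
Total: 4 + 3 - 2 - 8 = -3.

-3


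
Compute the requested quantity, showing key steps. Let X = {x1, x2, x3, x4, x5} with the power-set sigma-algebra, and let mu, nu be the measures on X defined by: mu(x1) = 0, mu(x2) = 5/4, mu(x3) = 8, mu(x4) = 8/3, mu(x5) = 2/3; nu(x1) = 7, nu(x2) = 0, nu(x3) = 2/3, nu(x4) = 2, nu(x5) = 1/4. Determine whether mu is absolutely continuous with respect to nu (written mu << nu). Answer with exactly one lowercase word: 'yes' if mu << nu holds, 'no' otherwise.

mu << nu means: every nu-null measurable set is also mu-null; equivalently, for every atom x, if nu({x}) = 0 then mu({x}) = 0.
Checking each atom:
  x1: nu = 7 > 0 -> no constraint.
  x2: nu = 0, mu = 5/4 > 0 -> violates mu << nu.
  x3: nu = 2/3 > 0 -> no constraint.
  x4: nu = 2 > 0 -> no constraint.
  x5: nu = 1/4 > 0 -> no constraint.
The atom(s) x2 violate the condition (nu = 0 but mu > 0). Therefore mu is NOT absolutely continuous w.r.t. nu.

no


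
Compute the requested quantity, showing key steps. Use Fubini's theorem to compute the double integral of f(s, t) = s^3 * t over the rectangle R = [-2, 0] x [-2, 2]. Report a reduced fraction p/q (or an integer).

f(s, t) is a tensor product of a function of s and a function of t, and both factors are bounded continuous (hence Lebesgue integrable) on the rectangle, so Fubini's theorem applies:
  integral_R f d(m x m) = (integral_a1^b1 s^3 ds) * (integral_a2^b2 t dt).
Inner integral in s: integral_{-2}^{0} s^3 ds = (0^4 - (-2)^4)/4
  = -4.
Inner integral in t: integral_{-2}^{2} t dt = (2^2 - (-2)^2)/2
  = 0.
Product: (-4) * (0) = 0.

0


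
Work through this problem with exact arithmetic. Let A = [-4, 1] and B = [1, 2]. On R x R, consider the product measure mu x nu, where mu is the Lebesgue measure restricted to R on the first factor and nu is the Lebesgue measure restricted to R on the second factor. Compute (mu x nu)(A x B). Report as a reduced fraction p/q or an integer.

For a measurable rectangle A x B, the product measure satisfies
  (mu x nu)(A x B) = mu(A) * nu(B).
  mu(A) = 5.
  nu(B) = 1.
  (mu x nu)(A x B) = 5 * 1 = 5.

5


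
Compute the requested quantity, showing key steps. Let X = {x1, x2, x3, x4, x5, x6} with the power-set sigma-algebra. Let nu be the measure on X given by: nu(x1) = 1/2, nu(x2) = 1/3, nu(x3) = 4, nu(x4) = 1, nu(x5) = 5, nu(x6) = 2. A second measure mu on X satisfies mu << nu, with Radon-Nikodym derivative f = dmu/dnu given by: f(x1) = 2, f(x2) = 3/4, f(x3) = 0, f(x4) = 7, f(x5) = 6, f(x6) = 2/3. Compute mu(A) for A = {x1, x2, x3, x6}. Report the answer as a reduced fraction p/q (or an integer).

By the defining property of the Radon-Nikodym derivative, for every measurable set A,
  mu(A) = integral_A f dnu.
Since nu is a discrete measure concentrated on the atoms of X, the integral over A reduces to the sum
  mu(A) = sum_{x in A} f(x) * nu({x}).
Computing each term:
  x1: f(x1) * nu(x1) = 2 * 1/2 = 1.
  x2: f(x2) * nu(x2) = 3/4 * 1/3 = 1/4.
  x3: f(x3) * nu(x3) = 0 * 4 = 0.
  x6: f(x6) * nu(x6) = 2/3 * 2 = 4/3.
Summing: mu(A) = 1 + 1/4 + 0 + 4/3 = 31/12.

31/12


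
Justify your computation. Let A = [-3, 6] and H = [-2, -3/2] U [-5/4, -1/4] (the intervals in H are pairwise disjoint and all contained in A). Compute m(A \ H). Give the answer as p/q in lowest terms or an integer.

The ambient interval has length m(A) = 6 - (-3) = 9.
Since the holes are disjoint and sit inside A, by finite additivity
  m(H) = sum_i (b_i - a_i), and m(A \ H) = m(A) - m(H).
Computing the hole measures:
  m(H_1) = -3/2 - (-2) = 1/2.
  m(H_2) = -1/4 - (-5/4) = 1.
Summed: m(H) = 1/2 + 1 = 3/2.
So m(A \ H) = 9 - 3/2 = 15/2.

15/2


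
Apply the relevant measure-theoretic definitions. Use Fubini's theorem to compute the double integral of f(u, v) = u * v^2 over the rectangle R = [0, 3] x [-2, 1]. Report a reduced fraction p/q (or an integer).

f(u, v) is a tensor product of a function of u and a function of v, and both factors are bounded continuous (hence Lebesgue integrable) on the rectangle, so Fubini's theorem applies:
  integral_R f d(m x m) = (integral_a1^b1 u du) * (integral_a2^b2 v^2 dv).
Inner integral in u: integral_{0}^{3} u du = (3^2 - 0^2)/2
  = 9/2.
Inner integral in v: integral_{-2}^{1} v^2 dv = (1^3 - (-2)^3)/3
  = 3.
Product: (9/2) * (3) = 27/2.

27/2


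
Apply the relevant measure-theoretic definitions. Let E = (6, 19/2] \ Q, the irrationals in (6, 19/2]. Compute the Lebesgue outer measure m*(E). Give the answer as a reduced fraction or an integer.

The interval I = (6, 19/2] has m(I) = 19/2 - 6 = 7/2 (endpoints are measure-zero, so open/closed/half-open agree). Write I = (I cap Q) u (I \ Q). The rationals in I are countable, so m*(I cap Q) = 0 (cover each rational by intervals whose total length is arbitrarily small). By countable subadditivity m*(I) <= m*(I cap Q) + m*(I \ Q), hence m*(I \ Q) >= m(I) = 7/2. The reverse inequality m*(I \ Q) <= m*(I) = 7/2 is trivial since (I \ Q) is a subset of I. Therefore m*(I \ Q) = 7/2.

7/2


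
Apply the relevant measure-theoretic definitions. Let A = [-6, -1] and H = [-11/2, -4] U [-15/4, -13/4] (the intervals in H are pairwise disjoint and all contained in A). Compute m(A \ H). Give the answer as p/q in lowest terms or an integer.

The ambient interval has length m(A) = -1 - (-6) = 5.
Since the holes are disjoint and sit inside A, by finite additivity
  m(H) = sum_i (b_i - a_i), and m(A \ H) = m(A) - m(H).
Computing the hole measures:
  m(H_1) = -4 - (-11/2) = 3/2.
  m(H_2) = -13/4 - (-15/4) = 1/2.
Summed: m(H) = 3/2 + 1/2 = 2.
So m(A \ H) = 5 - 2 = 3.

3


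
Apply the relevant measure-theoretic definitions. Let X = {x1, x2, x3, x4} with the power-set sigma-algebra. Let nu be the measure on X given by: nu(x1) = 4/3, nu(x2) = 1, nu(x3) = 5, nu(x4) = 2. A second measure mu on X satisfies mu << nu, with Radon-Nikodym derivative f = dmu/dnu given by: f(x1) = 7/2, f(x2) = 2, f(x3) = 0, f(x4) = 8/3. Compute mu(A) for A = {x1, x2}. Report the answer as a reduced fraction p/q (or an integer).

By the defining property of the Radon-Nikodym derivative, for every measurable set A,
  mu(A) = integral_A f dnu.
Since nu is a discrete measure concentrated on the atoms of X, the integral over A reduces to the sum
  mu(A) = sum_{x in A} f(x) * nu({x}).
Computing each term:
  x1: f(x1) * nu(x1) = 7/2 * 4/3 = 14/3.
  x2: f(x2) * nu(x2) = 2 * 1 = 2.
Summing: mu(A) = 14/3 + 2 = 20/3.

20/3


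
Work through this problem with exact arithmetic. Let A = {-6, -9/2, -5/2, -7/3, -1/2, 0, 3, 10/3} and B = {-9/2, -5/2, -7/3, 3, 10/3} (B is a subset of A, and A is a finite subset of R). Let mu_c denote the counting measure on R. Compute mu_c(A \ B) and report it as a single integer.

Counting measure assigns mu_c(E) = |E| (number of elements) when E is finite. For B subset A, A \ B is the set of elements of A not in B, so |A \ B| = |A| - |B|.
|A| = 8, |B| = 5, so mu_c(A \ B) = 8 - 5 = 3.

3


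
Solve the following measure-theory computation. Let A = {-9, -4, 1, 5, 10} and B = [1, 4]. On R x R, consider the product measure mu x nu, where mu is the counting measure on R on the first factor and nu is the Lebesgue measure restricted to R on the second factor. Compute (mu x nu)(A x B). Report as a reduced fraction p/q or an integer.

For a measurable rectangle A x B, the product measure satisfies
  (mu x nu)(A x B) = mu(A) * nu(B).
  mu(A) = 5.
  nu(B) = 3.
  (mu x nu)(A x B) = 5 * 3 = 15.

15


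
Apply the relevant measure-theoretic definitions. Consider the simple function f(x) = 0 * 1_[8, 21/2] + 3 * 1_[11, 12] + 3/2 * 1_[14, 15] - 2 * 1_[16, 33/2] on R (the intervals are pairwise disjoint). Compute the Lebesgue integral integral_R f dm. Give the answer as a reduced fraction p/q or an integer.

For a simple function f = sum_i c_i * 1_{A_i} with disjoint A_i,
  integral f dm = sum_i c_i * m(A_i).
Lengths of the A_i:
  m(A_1) = 21/2 - 8 = 5/2.
  m(A_2) = 12 - 11 = 1.
  m(A_3) = 15 - 14 = 1.
  m(A_4) = 33/2 - 16 = 1/2.
Contributions c_i * m(A_i):
  (0) * (5/2) = 0.
  (3) * (1) = 3.
  (3/2) * (1) = 3/2.
  (-2) * (1/2) = -1.
Total: 0 + 3 + 3/2 - 1 = 7/2.

7/2


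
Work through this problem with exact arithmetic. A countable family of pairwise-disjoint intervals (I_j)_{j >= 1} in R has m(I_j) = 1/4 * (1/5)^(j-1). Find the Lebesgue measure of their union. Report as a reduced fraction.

By countable additivity of the Lebesgue measure on pairwise disjoint measurable sets,
  m(union_{j >= 1} I_j) = sum_{j >= 1} m(I_j) = sum_{j >= 1} a * r^(j-1),
  with a = 1/4 and r = 1/5.
Since 0 < r = 1/5 < 1, the geometric series converges:
  sum_{j >= 1} a * r^(j-1) = a / (1 - r).
  = 1/4 / (1 - 1/5)
  = 1/4 / (4/5)
  = 5/16.

5/16


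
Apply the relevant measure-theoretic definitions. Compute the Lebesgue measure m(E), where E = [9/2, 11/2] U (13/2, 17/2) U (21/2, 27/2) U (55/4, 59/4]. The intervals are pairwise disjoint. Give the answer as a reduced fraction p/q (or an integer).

For pairwise disjoint intervals, m(union_i I_i) = sum_i m(I_i),
and m is invariant under swapping open/closed endpoints (single points have measure 0).
So m(E) = sum_i (b_i - a_i).
  I_1 has length 11/2 - 9/2 = 1.
  I_2 has length 17/2 - 13/2 = 2.
  I_3 has length 27/2 - 21/2 = 3.
  I_4 has length 59/4 - 55/4 = 1.
Summing:
  m(E) = 1 + 2 + 3 + 1 = 7.

7


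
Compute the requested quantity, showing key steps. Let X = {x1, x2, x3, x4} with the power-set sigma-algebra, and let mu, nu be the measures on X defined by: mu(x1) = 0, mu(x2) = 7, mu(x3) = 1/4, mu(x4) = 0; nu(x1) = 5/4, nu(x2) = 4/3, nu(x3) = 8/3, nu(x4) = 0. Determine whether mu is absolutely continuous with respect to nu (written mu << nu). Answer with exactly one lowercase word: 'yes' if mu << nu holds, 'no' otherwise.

mu << nu means: every nu-null measurable set is also mu-null; equivalently, for every atom x, if nu({x}) = 0 then mu({x}) = 0.
Checking each atom:
  x1: nu = 5/4 > 0 -> no constraint.
  x2: nu = 4/3 > 0 -> no constraint.
  x3: nu = 8/3 > 0 -> no constraint.
  x4: nu = 0, mu = 0 -> consistent with mu << nu.
No atom violates the condition. Therefore mu << nu.

yes


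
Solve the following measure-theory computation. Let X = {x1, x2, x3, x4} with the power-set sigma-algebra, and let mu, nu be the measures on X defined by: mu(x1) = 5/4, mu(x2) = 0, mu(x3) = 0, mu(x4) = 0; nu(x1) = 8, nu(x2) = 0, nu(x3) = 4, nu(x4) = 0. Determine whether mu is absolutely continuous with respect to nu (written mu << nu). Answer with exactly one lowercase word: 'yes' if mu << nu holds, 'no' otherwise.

mu << nu means: every nu-null measurable set is also mu-null; equivalently, for every atom x, if nu({x}) = 0 then mu({x}) = 0.
Checking each atom:
  x1: nu = 8 > 0 -> no constraint.
  x2: nu = 0, mu = 0 -> consistent with mu << nu.
  x3: nu = 4 > 0 -> no constraint.
  x4: nu = 0, mu = 0 -> consistent with mu << nu.
No atom violates the condition. Therefore mu << nu.

yes


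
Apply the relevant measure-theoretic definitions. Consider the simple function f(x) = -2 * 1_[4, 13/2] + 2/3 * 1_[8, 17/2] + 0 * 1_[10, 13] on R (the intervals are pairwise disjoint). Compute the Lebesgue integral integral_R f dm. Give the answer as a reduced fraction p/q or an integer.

For a simple function f = sum_i c_i * 1_{A_i} with disjoint A_i,
  integral f dm = sum_i c_i * m(A_i).
Lengths of the A_i:
  m(A_1) = 13/2 - 4 = 5/2.
  m(A_2) = 17/2 - 8 = 1/2.
  m(A_3) = 13 - 10 = 3.
Contributions c_i * m(A_i):
  (-2) * (5/2) = -5.
  (2/3) * (1/2) = 1/3.
  (0) * (3) = 0.
Total: -5 + 1/3 + 0 = -14/3.

-14/3


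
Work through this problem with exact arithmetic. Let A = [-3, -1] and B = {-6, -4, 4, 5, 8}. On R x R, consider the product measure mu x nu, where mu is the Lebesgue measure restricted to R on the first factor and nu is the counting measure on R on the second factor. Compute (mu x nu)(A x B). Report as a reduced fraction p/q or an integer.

For a measurable rectangle A x B, the product measure satisfies
  (mu x nu)(A x B) = mu(A) * nu(B).
  mu(A) = 2.
  nu(B) = 5.
  (mu x nu)(A x B) = 2 * 5 = 10.

10


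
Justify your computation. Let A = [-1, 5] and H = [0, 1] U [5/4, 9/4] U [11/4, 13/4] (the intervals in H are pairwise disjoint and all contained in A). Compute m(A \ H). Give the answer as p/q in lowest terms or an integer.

The ambient interval has length m(A) = 5 - (-1) = 6.
Since the holes are disjoint and sit inside A, by finite additivity
  m(H) = sum_i (b_i - a_i), and m(A \ H) = m(A) - m(H).
Computing the hole measures:
  m(H_1) = 1 - 0 = 1.
  m(H_2) = 9/4 - 5/4 = 1.
  m(H_3) = 13/4 - 11/4 = 1/2.
Summed: m(H) = 1 + 1 + 1/2 = 5/2.
So m(A \ H) = 6 - 5/2 = 7/2.

7/2


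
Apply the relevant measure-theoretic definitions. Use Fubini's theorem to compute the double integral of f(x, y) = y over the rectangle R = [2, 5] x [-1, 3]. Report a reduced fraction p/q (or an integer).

f(x, y) is a tensor product of a function of x and a function of y, and both factors are bounded continuous (hence Lebesgue integrable) on the rectangle, so Fubini's theorem applies:
  integral_R f d(m x m) = (integral_a1^b1 1 dx) * (integral_a2^b2 y dy).
Inner integral in x: integral_{2}^{5} 1 dx = (5^1 - 2^1)/1
  = 3.
Inner integral in y: integral_{-1}^{3} y dy = (3^2 - (-1)^2)/2
  = 4.
Product: (3) * (4) = 12.

12


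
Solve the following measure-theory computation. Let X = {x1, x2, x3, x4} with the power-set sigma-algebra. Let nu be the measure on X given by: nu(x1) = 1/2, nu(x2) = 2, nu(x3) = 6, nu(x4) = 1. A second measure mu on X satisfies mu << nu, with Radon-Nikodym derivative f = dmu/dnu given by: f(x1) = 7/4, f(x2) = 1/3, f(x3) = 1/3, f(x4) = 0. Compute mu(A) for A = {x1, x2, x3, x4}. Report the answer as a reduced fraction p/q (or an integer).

By the defining property of the Radon-Nikodym derivative, for every measurable set A,
  mu(A) = integral_A f dnu.
Since nu is a discrete measure concentrated on the atoms of X, the integral over A reduces to the sum
  mu(A) = sum_{x in A} f(x) * nu({x}).
Computing each term:
  x1: f(x1) * nu(x1) = 7/4 * 1/2 = 7/8.
  x2: f(x2) * nu(x2) = 1/3 * 2 = 2/3.
  x3: f(x3) * nu(x3) = 1/3 * 6 = 2.
  x4: f(x4) * nu(x4) = 0 * 1 = 0.
Summing: mu(A) = 7/8 + 2/3 + 2 + 0 = 85/24.

85/24


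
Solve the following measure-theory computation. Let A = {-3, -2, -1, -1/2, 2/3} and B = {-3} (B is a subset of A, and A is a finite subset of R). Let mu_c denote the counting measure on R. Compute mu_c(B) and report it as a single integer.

Counting measure assigns mu_c(E) = |E| (number of elements) when E is finite.
B has 1 element(s), so mu_c(B) = 1.

1


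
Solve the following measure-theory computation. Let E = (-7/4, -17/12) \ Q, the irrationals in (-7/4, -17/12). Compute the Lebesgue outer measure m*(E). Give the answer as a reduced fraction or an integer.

The interval I = (-7/4, -17/12) has m(I) = -17/12 - (-7/4) = 1/3 (endpoints are measure-zero, so open/closed/half-open agree). Write I = (I cap Q) u (I \ Q). The rationals in I are countable, so m*(I cap Q) = 0 (cover each rational by intervals whose total length is arbitrarily small). By countable subadditivity m*(I) <= m*(I cap Q) + m*(I \ Q), hence m*(I \ Q) >= m(I) = 1/3. The reverse inequality m*(I \ Q) <= m*(I) = 1/3 is trivial since (I \ Q) is a subset of I. Therefore m*(I \ Q) = 1/3.

1/3


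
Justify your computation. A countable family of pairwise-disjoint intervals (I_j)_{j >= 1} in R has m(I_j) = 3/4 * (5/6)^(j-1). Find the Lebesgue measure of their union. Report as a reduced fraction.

By countable additivity of the Lebesgue measure on pairwise disjoint measurable sets,
  m(union_{j >= 1} I_j) = sum_{j >= 1} m(I_j) = sum_{j >= 1} a * r^(j-1),
  with a = 3/4 and r = 5/6.
Since 0 < r = 5/6 < 1, the geometric series converges:
  sum_{j >= 1} a * r^(j-1) = a / (1 - r).
  = 3/4 / (1 - 5/6)
  = 3/4 / (1/6)
  = 9/2.

9/2


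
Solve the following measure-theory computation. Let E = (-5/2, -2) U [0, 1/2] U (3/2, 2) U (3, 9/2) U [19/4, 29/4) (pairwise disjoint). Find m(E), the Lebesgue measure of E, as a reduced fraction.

For pairwise disjoint intervals, m(union_i I_i) = sum_i m(I_i),
and m is invariant under swapping open/closed endpoints (single points have measure 0).
So m(E) = sum_i (b_i - a_i).
  I_1 has length -2 - (-5/2) = 1/2.
  I_2 has length 1/2 - 0 = 1/2.
  I_3 has length 2 - 3/2 = 1/2.
  I_4 has length 9/2 - 3 = 3/2.
  I_5 has length 29/4 - 19/4 = 5/2.
Summing:
  m(E) = 1/2 + 1/2 + 1/2 + 3/2 + 5/2 = 11/2.

11/2


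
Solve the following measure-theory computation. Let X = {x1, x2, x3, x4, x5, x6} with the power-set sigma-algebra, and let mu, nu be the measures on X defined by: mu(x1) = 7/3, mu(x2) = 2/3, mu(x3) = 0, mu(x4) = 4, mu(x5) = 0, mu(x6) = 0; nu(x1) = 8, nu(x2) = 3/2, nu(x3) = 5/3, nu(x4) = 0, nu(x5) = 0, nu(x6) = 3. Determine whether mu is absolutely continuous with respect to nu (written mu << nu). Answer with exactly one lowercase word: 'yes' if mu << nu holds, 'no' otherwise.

mu << nu means: every nu-null measurable set is also mu-null; equivalently, for every atom x, if nu({x}) = 0 then mu({x}) = 0.
Checking each atom:
  x1: nu = 8 > 0 -> no constraint.
  x2: nu = 3/2 > 0 -> no constraint.
  x3: nu = 5/3 > 0 -> no constraint.
  x4: nu = 0, mu = 4 > 0 -> violates mu << nu.
  x5: nu = 0, mu = 0 -> consistent with mu << nu.
  x6: nu = 3 > 0 -> no constraint.
The atom(s) x4 violate the condition (nu = 0 but mu > 0). Therefore mu is NOT absolutely continuous w.r.t. nu.

no


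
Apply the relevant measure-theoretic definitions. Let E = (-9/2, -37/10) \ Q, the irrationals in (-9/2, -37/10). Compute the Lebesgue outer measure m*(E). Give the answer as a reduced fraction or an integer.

The interval I = (-9/2, -37/10) has m(I) = -37/10 - (-9/2) = 4/5 (endpoints are measure-zero, so open/closed/half-open agree). Write I = (I cap Q) u (I \ Q). The rationals in I are countable, so m*(I cap Q) = 0 (cover each rational by intervals whose total length is arbitrarily small). By countable subadditivity m*(I) <= m*(I cap Q) + m*(I \ Q), hence m*(I \ Q) >= m(I) = 4/5. The reverse inequality m*(I \ Q) <= m*(I) = 4/5 is trivial since (I \ Q) is a subset of I. Therefore m*(I \ Q) = 4/5.

4/5


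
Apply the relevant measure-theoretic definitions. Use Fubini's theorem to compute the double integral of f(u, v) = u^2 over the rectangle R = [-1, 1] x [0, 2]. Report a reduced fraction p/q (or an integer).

f(u, v) is a tensor product of a function of u and a function of v, and both factors are bounded continuous (hence Lebesgue integrable) on the rectangle, so Fubini's theorem applies:
  integral_R f d(m x m) = (integral_a1^b1 u^2 du) * (integral_a2^b2 1 dv).
Inner integral in u: integral_{-1}^{1} u^2 du = (1^3 - (-1)^3)/3
  = 2/3.
Inner integral in v: integral_{0}^{2} 1 dv = (2^1 - 0^1)/1
  = 2.
Product: (2/3) * (2) = 4/3.

4/3


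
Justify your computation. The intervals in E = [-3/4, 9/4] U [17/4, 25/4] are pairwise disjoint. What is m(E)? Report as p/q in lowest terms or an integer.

For pairwise disjoint intervals, m(union_i I_i) = sum_i m(I_i),
and m is invariant under swapping open/closed endpoints (single points have measure 0).
So m(E) = sum_i (b_i - a_i).
  I_1 has length 9/4 - (-3/4) = 3.
  I_2 has length 25/4 - 17/4 = 2.
Summing:
  m(E) = 3 + 2 = 5.

5


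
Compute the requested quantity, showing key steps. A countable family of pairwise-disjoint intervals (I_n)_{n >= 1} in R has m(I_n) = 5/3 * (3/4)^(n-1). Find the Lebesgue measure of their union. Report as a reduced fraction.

By countable additivity of the Lebesgue measure on pairwise disjoint measurable sets,
  m(union_{n >= 1} I_n) = sum_{n >= 1} m(I_n) = sum_{n >= 1} a * r^(n-1),
  with a = 5/3 and r = 3/4.
Since 0 < r = 3/4 < 1, the geometric series converges:
  sum_{n >= 1} a * r^(n-1) = a / (1 - r).
  = 5/3 / (1 - 3/4)
  = 5/3 / (1/4)
  = 20/3.

20/3


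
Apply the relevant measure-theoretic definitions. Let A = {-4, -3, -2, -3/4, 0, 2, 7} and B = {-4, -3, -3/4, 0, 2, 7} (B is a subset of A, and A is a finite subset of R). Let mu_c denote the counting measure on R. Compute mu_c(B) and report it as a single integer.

Counting measure assigns mu_c(E) = |E| (number of elements) when E is finite.
B has 6 element(s), so mu_c(B) = 6.

6
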